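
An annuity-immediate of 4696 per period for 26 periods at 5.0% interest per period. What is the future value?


FV = PMT * ((1+i)^n - 1) / i
= 4696 * ((1.05)^26 - 1) / 0.05
= 4696 * (3.555673 - 1) / 0.05
= 240028.7789


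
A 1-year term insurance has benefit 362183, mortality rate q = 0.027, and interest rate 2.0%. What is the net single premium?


NSP = benefit * q * v
v = 1/(1+i) = 0.980392
NSP = 362183 * 0.027 * 0.980392
= 9587.1971


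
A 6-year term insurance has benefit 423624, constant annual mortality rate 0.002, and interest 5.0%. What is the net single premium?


NSP = benefit * sum_{k=0}^{n-1} k_p_x * q * v^(k+1)
With constant q=0.002, v=0.952381
Sum = 0.010104
NSP = 423624 * 0.010104
= 4280.1427


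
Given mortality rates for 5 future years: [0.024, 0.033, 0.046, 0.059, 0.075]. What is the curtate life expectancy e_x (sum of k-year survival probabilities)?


e_x = sum_{k=1}^{n} k_p_x
k_p_x values:
  1_p_x = 0.976
  2_p_x = 0.943792
  3_p_x = 0.900378
  4_p_x = 0.847255
  5_p_x = 0.783711
e_x = 4.4511


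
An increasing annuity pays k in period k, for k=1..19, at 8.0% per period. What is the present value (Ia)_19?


(Ia)_n = sum_{k=1}^{n} k * v^k, v = 1/(1+i)
v = 0.925926
Sum computed term by term:
(Ia)_19 = 74.617


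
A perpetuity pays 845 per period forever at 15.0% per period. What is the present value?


PV = PMT / i
= 845 / 0.15
= 5633.3333


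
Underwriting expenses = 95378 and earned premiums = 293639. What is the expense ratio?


Expense ratio = expenses / premiums
= 95378 / 293639
= 0.3248


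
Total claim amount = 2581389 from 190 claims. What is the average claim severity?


severity = total / number
= 2581389 / 190
= 13586.2579


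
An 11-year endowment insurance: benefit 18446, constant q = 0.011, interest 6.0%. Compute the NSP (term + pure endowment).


Term component = 1524.8277
Pure endowment = 11_p_x * v^11 * benefit = 0.88544 * 0.526788 * 18446 = 8603.9305
NSP = 10128.7582


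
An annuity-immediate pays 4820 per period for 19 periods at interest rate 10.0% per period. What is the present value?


PV = PMT * (1 - (1+i)^(-n)) / i
= 4820 * (1 - (1+0.1)^(-19)) / 0.1
= 4820 * (1 - 0.163508) / 0.1
= 4820 * 8.36492
= 40318.9148


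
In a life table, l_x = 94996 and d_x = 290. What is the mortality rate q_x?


q_x = d_x / l_x
= 290 / 94996
= 0.0031


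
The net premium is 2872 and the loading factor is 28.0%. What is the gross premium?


Gross = net * (1 + loading)
= 2872 * (1 + 0.28)
= 2872 * 1.28
= 3676.16


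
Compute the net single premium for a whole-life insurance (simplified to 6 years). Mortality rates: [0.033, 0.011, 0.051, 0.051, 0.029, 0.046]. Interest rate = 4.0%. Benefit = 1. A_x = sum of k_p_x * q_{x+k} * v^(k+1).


v = 0.961538
Year 0: k_p_x=1.0, q=0.033, term=0.031731
Year 1: k_p_x=0.967, q=0.011, term=0.009835
Year 2: k_p_x=0.956363, q=0.051, term=0.04336
Year 3: k_p_x=0.907588, q=0.051, term=0.039566
Year 4: k_p_x=0.861301, q=0.029, term=0.02053
Year 5: k_p_x=0.836324, q=0.046, term=0.030404
A_x = 0.1754


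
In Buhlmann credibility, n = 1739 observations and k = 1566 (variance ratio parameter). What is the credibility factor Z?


Z = n / (n + k)
= 1739 / (1739 + 1566)
= 1739 / 3305
= 0.5262


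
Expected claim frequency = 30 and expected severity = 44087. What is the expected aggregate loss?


E[S] = E[N] * E[X]
= 30 * 44087
= 1.3226e+06


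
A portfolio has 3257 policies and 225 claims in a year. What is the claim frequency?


frequency = claims / policies
= 225 / 3257
= 0.0691


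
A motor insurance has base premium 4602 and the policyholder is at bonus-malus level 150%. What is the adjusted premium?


adjusted = base * BM_level / 100
= 4602 * 150 / 100
= 4602 * 1.5
= 6903.0


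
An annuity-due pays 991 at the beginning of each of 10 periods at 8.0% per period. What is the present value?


PV_due = PMT * (1-(1+i)^(-n))/i * (1+i)
PV_immediate = 6649.6907
PV_due = 6649.6907 * 1.08
= 7181.6659


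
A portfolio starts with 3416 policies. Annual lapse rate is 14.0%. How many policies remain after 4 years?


remaining = initial * (1 - lapse)^years
= 3416 * (1 - 0.14)^4
= 3416 * 0.547008
= 1868.5799


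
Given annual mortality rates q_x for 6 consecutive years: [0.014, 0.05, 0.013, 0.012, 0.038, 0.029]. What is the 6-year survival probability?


p_k = 1 - q_k for each year
Survival = product of (1 - q_k)
= 0.986 * 0.95 * 0.987 * 0.988 * 0.962 * 0.971
= 0.8532


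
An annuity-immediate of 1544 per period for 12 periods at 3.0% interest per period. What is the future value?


FV = PMT * ((1+i)^n - 1) / i
= 1544 * ((1.03)^12 - 1) / 0.03
= 1544 * (1.425761 - 1) / 0.03
= 21912.4936


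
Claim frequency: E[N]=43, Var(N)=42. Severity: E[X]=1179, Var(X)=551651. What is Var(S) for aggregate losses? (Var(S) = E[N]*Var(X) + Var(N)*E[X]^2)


Var(S) = E[N]*Var(X) + Var(N)*E[X]^2
= 43*551651 + 42*1179^2
= 23720993 + 58381722
= 8.2103e+07


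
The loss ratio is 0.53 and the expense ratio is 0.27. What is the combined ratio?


Combined ratio = loss ratio + expense ratio
= 0.53 + 0.27
= 0.8


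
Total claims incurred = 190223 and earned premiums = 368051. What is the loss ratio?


Loss ratio = claims / premiums
= 190223 / 368051
= 0.5168


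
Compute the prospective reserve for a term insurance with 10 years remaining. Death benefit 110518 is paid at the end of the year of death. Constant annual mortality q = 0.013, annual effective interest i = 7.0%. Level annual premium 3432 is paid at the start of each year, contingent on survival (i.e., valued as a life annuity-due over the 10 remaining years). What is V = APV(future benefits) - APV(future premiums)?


v = 1/(1+i) = 0.934579
APV(future benefits) per unit = sum_{k=0}^{9} k_p_x * q * v^(k+1) = 0.086771
APV(future benefits) = 110518 * 0.086771 = 9589.7864
Life annuity-due factor ä_{x:10} = sum_{k=0}^{9} k_p_x * v^k = 7.141942
APV(future premiums) = 3432 * 7.141942 = 24511.1463
V = 9589.7864 - 24511.1463
= -14921.3599


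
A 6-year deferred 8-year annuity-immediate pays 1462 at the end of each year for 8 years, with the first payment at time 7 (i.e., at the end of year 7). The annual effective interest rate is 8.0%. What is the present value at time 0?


PV at time 6 of the 8-year annuity-immediate:
a_n = 1462 * (1-(1+0.08)^(-8))/0.08 = 8401.5861
Discount back 6 years to time 0:
PV = 8401.5861 * (1+0.08)^(-6)
= 8401.5861 * 0.63017
= 5294.4244


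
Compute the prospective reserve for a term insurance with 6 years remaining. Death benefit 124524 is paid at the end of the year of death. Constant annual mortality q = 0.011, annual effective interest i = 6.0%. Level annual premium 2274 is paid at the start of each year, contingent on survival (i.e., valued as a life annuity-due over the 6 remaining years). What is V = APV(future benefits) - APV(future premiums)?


v = 1/(1+i) = 0.943396
APV(future benefits) per unit = sum_{k=0}^{5} k_p_x * q * v^(k+1) = 0.052723
APV(future benefits) = 124524 * 0.052723 = 6565.336
Life annuity-due factor ä_{x:6} = sum_{k=0}^{5} k_p_x * v^k = 5.080624
APV(future premiums) = 2274 * 5.080624 = 11553.3395
V = 6565.336 - 11553.3395
= -4988.0035


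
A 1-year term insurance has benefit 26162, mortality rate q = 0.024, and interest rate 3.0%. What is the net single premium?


NSP = benefit * q * v
v = 1/(1+i) = 0.970874
NSP = 26162 * 0.024 * 0.970874
= 609.6


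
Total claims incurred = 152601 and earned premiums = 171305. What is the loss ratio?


Loss ratio = claims / premiums
= 152601 / 171305
= 0.8908


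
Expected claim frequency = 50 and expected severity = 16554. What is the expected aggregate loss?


E[S] = E[N] * E[X]
= 50 * 16554
= 827700


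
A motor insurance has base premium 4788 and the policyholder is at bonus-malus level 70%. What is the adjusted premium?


adjusted = base * BM_level / 100
= 4788 * 70 / 100
= 4788 * 0.7
= 3351.6


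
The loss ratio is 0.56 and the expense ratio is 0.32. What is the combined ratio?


Combined ratio = loss ratio + expense ratio
= 0.56 + 0.32
= 0.88


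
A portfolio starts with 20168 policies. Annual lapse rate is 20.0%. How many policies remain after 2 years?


remaining = initial * (1 - lapse)^years
= 20168 * (1 - 0.2)^2
= 20168 * 0.64
= 12907.52


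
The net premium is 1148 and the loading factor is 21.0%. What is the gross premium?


Gross = net * (1 + loading)
= 1148 * (1 + 0.21)
= 1148 * 1.21
= 1389.08


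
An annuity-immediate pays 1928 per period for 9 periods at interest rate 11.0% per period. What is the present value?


PV = PMT * (1 - (1+i)^(-n)) / i
= 1928 * (1 - (1+0.11)^(-9)) / 0.11
= 1928 * (1 - 0.390925) / 0.11
= 1928 * 5.537048
= 10675.4276


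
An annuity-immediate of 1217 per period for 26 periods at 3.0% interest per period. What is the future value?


FV = PMT * ((1+i)^n - 1) / i
= 1217 * ((1.03)^26 - 1) / 0.03
= 1217 * (2.156591 - 1) / 0.03
= 46919.0524


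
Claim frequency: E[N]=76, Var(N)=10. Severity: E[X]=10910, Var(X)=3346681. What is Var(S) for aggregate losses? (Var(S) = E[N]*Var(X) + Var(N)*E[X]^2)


Var(S) = E[N]*Var(X) + Var(N)*E[X]^2
= 76*3346681 + 10*10910^2
= 254347756 + 1190281000
= 1.4446e+09


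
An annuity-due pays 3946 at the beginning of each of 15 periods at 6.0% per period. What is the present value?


PV_due = PMT * (1-(1+i)^(-n))/i * (1+i)
PV_immediate = 38324.5345
PV_due = 38324.5345 * 1.06
= 40624.0066


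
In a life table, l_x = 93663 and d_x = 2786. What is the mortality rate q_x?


q_x = d_x / l_x
= 2786 / 93663
= 0.0297


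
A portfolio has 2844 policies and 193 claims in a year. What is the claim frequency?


frequency = claims / policies
= 193 / 2844
= 0.0679


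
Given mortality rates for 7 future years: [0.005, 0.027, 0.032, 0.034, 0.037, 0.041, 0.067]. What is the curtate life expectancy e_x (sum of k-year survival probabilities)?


e_x = sum_{k=1}^{n} k_p_x
k_p_x values:
  1_p_x = 0.995
  2_p_x = 0.968135
  3_p_x = 0.937155
  4_p_x = 0.905291
  5_p_x = 0.871796
  6_p_x = 0.836052
  7_p_x = 0.780037
e_x = 6.2935


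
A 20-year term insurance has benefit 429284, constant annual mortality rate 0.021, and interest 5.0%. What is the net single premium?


NSP = benefit * sum_{k=0}^{n-1} k_p_x * q * v^(k+1)
With constant q=0.021, v=0.952381
Sum = 0.222858
NSP = 429284 * 0.222858
= 95669.2219


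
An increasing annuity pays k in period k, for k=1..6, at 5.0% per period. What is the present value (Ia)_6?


(Ia)_n = sum_{k=1}^{n} k * v^k, v = 1/(1+i)
v = 0.952381
Sum computed term by term:
(Ia)_6 = 17.0437


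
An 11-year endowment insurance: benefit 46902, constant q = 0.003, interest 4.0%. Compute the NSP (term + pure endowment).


Term component = 1215.7541
Pure endowment = 11_p_x * v^11 * benefit = 0.967491 * 0.649581 * 46902 = 29476.1916
NSP = 30691.9457


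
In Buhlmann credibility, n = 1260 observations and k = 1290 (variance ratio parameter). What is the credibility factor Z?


Z = n / (n + k)
= 1260 / (1260 + 1290)
= 1260 / 2550
= 0.4941


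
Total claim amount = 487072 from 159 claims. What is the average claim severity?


severity = total / number
= 487072 / 159
= 3063.3459


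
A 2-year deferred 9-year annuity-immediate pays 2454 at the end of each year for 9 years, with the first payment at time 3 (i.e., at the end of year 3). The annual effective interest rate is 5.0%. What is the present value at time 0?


PV at time 2 of the 9-year annuity-immediate:
a_n = 2454 * (1-(1+0.05)^(-9))/0.05 = 17442.5944
Discount back 2 years to time 0:
PV = 17442.5944 * (1+0.05)^(-2)
= 17442.5944 * 0.907029
= 15820.9473


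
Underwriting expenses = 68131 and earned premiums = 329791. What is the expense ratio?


Expense ratio = expenses / premiums
= 68131 / 329791
= 0.2066


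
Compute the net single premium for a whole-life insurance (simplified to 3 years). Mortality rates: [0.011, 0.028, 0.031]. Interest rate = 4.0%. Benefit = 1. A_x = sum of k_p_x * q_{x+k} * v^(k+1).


v = 0.961538
Year 0: k_p_x=1.0, q=0.011, term=0.010577
Year 1: k_p_x=0.989, q=0.028, term=0.025603
Year 2: k_p_x=0.961308, q=0.031, term=0.026493
A_x = 0.0627


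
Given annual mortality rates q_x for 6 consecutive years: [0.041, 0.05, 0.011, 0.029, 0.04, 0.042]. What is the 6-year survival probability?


p_k = 1 - q_k for each year
Survival = product of (1 - q_k)
= 0.959 * 0.95 * 0.989 * 0.971 * 0.96 * 0.958
= 0.8046


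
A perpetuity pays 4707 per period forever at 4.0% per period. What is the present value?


PV = PMT / i
= 4707 / 0.04
= 117675.0


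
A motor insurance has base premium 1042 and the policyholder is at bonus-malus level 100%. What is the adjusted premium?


adjusted = base * BM_level / 100
= 1042 * 100 / 100
= 1042 * 1.0
= 1042.0


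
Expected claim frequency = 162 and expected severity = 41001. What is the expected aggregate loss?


E[S] = E[N] * E[X]
= 162 * 41001
= 6.6422e+06


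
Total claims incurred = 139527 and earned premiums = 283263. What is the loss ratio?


Loss ratio = claims / premiums
= 139527 / 283263
= 0.4926


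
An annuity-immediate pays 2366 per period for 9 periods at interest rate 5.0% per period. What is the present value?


PV = PMT * (1 - (1+i)^(-n)) / i
= 2366 * (1 - (1+0.05)^(-9)) / 0.05
= 2366 * (1 - 0.644609) / 0.05
= 2366 * 7.107822
= 16817.1061


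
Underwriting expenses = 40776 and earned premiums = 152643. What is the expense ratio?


Expense ratio = expenses / premiums
= 40776 / 152643
= 0.2671


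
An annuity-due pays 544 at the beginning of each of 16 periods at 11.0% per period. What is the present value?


PV_due = PMT * (1-(1+i)^(-n))/i * (1+i)
PV_immediate = 4014.264
PV_due = 4014.264 * 1.11
= 4455.833


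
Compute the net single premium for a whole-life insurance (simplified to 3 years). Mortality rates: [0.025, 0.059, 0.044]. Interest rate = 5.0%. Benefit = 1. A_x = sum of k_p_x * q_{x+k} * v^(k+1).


v = 0.952381
Year 0: k_p_x=1.0, q=0.025, term=0.02381
Year 1: k_p_x=0.975, q=0.059, term=0.052177
Year 2: k_p_x=0.917475, q=0.044, term=0.034872
A_x = 0.1109


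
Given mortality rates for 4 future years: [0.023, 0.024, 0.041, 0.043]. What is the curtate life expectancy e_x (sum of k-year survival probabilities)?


e_x = sum_{k=1}^{n} k_p_x
k_p_x values:
  1_p_x = 0.977
  2_p_x = 0.953552
  3_p_x = 0.914456
  4_p_x = 0.875135
e_x = 3.7201


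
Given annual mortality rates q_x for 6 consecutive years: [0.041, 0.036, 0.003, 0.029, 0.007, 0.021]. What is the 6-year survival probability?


p_k = 1 - q_k for each year
Survival = product of (1 - q_k)
= 0.959 * 0.964 * 0.997 * 0.971 * 0.993 * 0.979
= 0.87


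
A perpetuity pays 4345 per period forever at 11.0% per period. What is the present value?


PV = PMT / i
= 4345 / 0.11
= 39500.0


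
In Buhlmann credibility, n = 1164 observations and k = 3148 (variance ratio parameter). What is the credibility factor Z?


Z = n / (n + k)
= 1164 / (1164 + 3148)
= 1164 / 4312
= 0.2699


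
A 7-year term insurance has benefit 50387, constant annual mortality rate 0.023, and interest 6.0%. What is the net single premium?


NSP = benefit * sum_{k=0}^{n-1} k_p_x * q * v^(k+1)
With constant q=0.023, v=0.943396
Sum = 0.120516
NSP = 50387 * 0.120516
= 6072.4423


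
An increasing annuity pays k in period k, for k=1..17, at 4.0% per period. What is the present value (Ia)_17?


(Ia)_n = sum_{k=1}^{n} k * v^k, v = 1/(1+i)
v = 0.961538
Sum computed term by term:
(Ia)_17 = 98.1238


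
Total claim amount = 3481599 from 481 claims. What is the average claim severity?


severity = total / number
= 3481599 / 481
= 7238.2516


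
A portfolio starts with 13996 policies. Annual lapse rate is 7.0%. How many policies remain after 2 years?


remaining = initial * (1 - lapse)^years
= 13996 * (1 - 0.07)^2
= 13996 * 0.8649
= 12105.1404


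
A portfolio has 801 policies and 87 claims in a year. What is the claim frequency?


frequency = claims / policies
= 87 / 801
= 0.1086


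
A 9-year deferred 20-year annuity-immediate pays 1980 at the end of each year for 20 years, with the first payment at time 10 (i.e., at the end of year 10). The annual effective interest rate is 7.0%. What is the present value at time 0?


PV at time 9 of the 20-year annuity-immediate:
a_n = 1980 * (1-(1+0.07)^(-20))/0.07 = 20976.1482
Discount back 9 years to time 0:
PV = 20976.1482 * (1+0.07)^(-9)
= 20976.1482 * 0.543934
= 11409.6348


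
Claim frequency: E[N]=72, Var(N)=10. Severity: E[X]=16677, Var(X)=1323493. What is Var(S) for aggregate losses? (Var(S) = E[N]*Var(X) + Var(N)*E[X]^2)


Var(S) = E[N]*Var(X) + Var(N)*E[X]^2
= 72*1323493 + 10*16677^2
= 95291496 + 2781223290
= 2.8765e+09


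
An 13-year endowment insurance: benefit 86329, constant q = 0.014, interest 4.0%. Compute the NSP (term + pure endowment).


Term component = 11190.887
Pure endowment = 13_p_x * v^13 * benefit = 0.83253 * 0.600574 * 86329 = 43164.1501
NSP = 54355.0371


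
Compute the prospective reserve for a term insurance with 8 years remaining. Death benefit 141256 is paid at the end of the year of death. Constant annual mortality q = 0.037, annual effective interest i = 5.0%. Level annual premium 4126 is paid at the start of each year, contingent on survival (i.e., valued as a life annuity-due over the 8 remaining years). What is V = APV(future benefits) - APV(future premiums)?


v = 1/(1+i) = 0.952381
APV(future benefits) per unit = sum_{k=0}^{7} k_p_x * q * v^(k+1) = 0.212386
APV(future benefits) = 141256 * 0.212386 = 30000.8004
Life annuity-due factor ä_{x:8} = sum_{k=0}^{7} k_p_x * v^k = 6.027171
APV(future premiums) = 4126 * 6.027171 = 24868.1075
V = 30000.8004 - 24868.1075
= 5132.6929


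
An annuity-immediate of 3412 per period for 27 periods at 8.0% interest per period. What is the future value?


FV = PMT * ((1+i)^n - 1) / i
= 3412 * ((1.08)^27 - 1) / 0.08
= 3412 * (7.988061 - 1) / 0.08
= 298040.8216


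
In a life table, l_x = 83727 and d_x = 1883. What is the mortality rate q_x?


q_x = d_x / l_x
= 1883 / 83727
= 0.0225


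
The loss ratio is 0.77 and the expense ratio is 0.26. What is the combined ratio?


Combined ratio = loss ratio + expense ratio
= 0.77 + 0.26
= 1.03


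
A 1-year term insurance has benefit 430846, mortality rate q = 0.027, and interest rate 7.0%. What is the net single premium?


NSP = benefit * q * v
v = 1/(1+i) = 0.934579
NSP = 430846 * 0.027 * 0.934579
= 10871.815


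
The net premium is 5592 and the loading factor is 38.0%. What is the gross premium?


Gross = net * (1 + loading)
= 5592 * (1 + 0.38)
= 5592 * 1.38
= 7716.96


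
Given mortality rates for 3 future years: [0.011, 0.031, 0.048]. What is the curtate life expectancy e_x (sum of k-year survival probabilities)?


e_x = sum_{k=1}^{n} k_p_x
k_p_x values:
  1_p_x = 0.989
  2_p_x = 0.958341
  3_p_x = 0.912341
e_x = 2.8597


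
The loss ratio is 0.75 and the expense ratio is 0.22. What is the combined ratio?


Combined ratio = loss ratio + expense ratio
= 0.75 + 0.22
= 0.97


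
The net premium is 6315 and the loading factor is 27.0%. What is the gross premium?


Gross = net * (1 + loading)
= 6315 * (1 + 0.27)
= 6315 * 1.27
= 8020.05


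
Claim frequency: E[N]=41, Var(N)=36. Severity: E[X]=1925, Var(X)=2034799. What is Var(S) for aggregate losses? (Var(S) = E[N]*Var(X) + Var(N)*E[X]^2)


Var(S) = E[N]*Var(X) + Var(N)*E[X]^2
= 41*2034799 + 36*1925^2
= 83426759 + 133402500
= 2.1683e+08


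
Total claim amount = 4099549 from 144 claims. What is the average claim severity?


severity = total / number
= 4099549 / 144
= 28469.0903


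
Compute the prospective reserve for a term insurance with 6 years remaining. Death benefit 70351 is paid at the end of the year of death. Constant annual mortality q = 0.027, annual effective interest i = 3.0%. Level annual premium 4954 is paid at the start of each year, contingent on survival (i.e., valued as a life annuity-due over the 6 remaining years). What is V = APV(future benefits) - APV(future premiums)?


v = 1/(1+i) = 0.970874
APV(future benefits) per unit = sum_{k=0}^{5} k_p_x * q * v^(k+1) = 0.137062
APV(future benefits) = 70351 * 0.137062 = 9642.4578
Life annuity-due factor ä_{x:6} = sum_{k=0}^{5} k_p_x * v^k = 5.228666
APV(future premiums) = 4954 * 5.228666 = 25902.8133
V = 9642.4578 - 25902.8133
= -16260.3555


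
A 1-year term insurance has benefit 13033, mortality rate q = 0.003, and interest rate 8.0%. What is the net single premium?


NSP = benefit * q * v
v = 1/(1+i) = 0.925926
NSP = 13033 * 0.003 * 0.925926
= 36.2028


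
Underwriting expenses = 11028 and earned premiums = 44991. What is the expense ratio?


Expense ratio = expenses / premiums
= 11028 / 44991
= 0.2451


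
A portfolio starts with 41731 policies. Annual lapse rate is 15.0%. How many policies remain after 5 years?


remaining = initial * (1 - lapse)^years
= 41731 * (1 - 0.15)^5
= 41731 * 0.443705
= 18516.2664


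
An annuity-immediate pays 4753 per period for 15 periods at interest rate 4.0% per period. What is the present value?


PV = PMT * (1 - (1+i)^(-n)) / i
= 4753 * (1 - (1+0.04)^(-15)) / 0.04
= 4753 * (1 - 0.555265) / 0.04
= 4753 * 11.118387
= 52845.6955


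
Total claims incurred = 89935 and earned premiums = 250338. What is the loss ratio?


Loss ratio = claims / premiums
= 89935 / 250338
= 0.3593


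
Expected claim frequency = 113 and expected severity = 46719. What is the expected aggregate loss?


E[S] = E[N] * E[X]
= 113 * 46719
= 5.2792e+06


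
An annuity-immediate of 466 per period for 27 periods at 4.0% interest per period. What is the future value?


FV = PMT * ((1+i)^n - 1) / i
= 466 * ((1.04)^27 - 1) / 0.04
= 466 * (2.883369 - 1) / 0.04
= 21941.2439


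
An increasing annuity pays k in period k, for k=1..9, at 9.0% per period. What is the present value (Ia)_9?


(Ia)_n = sum_{k=1}^{n} k * v^k, v = 1/(1+i)
v = 0.917431
Sum computed term by term:
(Ia)_9 = 26.5663


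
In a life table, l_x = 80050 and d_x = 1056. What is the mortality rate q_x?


q_x = d_x / l_x
= 1056 / 80050
= 0.0132


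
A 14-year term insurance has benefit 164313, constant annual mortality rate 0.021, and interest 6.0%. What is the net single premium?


NSP = benefit * sum_{k=0}^{n-1} k_p_x * q * v^(k+1)
With constant q=0.021, v=0.943396
Sum = 0.174065
NSP = 164313 * 0.174065
= 28601.1579


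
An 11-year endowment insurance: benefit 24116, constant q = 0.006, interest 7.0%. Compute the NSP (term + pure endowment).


Term component = 1057.3077
Pure endowment = 11_p_x * v^11 * benefit = 0.935945 * 0.475093 * 24116 = 10723.4356
NSP = 11780.7433


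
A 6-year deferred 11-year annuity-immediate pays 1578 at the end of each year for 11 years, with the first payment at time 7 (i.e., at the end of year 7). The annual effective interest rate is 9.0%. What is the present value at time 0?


PV at time 6 of the 11-year annuity-immediate:
a_n = 1578 * (1-(1+0.09)^(-11))/0.09 = 10738.5907
Discount back 6 years to time 0:
PV = 10738.5907 * (1+0.09)^(-6)
= 10738.5907 * 0.596267
= 6403.0708


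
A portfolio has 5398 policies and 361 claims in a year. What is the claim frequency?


frequency = claims / policies
= 361 / 5398
= 0.0669


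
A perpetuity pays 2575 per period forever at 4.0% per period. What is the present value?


PV = PMT / i
= 2575 / 0.04
= 64375.0


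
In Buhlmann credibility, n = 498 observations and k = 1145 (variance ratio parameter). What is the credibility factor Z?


Z = n / (n + k)
= 498 / (498 + 1145)
= 498 / 1643
= 0.3031


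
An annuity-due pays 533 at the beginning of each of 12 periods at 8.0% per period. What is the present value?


PV_due = PMT * (1-(1+i)^(-n))/i * (1+i)
PV_immediate = 4016.7296
PV_due = 4016.7296 * 1.08
= 4338.0679


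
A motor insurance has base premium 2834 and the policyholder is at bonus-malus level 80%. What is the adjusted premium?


adjusted = base * BM_level / 100
= 2834 * 80 / 100
= 2834 * 0.8
= 2267.2


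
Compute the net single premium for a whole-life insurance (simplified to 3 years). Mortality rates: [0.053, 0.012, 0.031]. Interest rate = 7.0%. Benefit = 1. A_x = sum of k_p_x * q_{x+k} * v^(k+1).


v = 0.934579
Year 0: k_p_x=1.0, q=0.053, term=0.049533
Year 1: k_p_x=0.947, q=0.012, term=0.009926
Year 2: k_p_x=0.935636, q=0.031, term=0.023676
A_x = 0.0831


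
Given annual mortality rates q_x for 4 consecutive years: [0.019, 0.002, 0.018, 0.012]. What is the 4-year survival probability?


p_k = 1 - q_k for each year
Survival = product of (1 - q_k)
= 0.981 * 0.998 * 0.982 * 0.988
= 0.9499


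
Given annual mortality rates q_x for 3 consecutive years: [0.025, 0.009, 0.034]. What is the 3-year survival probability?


p_k = 1 - q_k for each year
Survival = product of (1 - q_k)
= 0.975 * 0.991 * 0.966
= 0.9334


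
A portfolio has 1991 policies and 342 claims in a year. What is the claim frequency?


frequency = claims / policies
= 342 / 1991
= 0.1718


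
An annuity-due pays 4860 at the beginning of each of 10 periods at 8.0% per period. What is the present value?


PV_due = PMT * (1-(1+i)^(-n))/i * (1+i)
PV_immediate = 32610.9956
PV_due = 32610.9956 * 1.08
= 35219.8752


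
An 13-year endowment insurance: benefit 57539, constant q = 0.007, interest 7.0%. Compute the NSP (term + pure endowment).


Term component = 3249.6527
Pure endowment = 13_p_x * v^13 * benefit = 0.912726 * 0.414964 * 57539 = 21792.8199
NSP = 25042.4727


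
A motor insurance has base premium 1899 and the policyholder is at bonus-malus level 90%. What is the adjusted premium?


adjusted = base * BM_level / 100
= 1899 * 90 / 100
= 1899 * 0.9
= 1709.1


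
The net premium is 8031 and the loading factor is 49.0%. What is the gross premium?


Gross = net * (1 + loading)
= 8031 * (1 + 0.49)
= 8031 * 1.49
= 11966.19


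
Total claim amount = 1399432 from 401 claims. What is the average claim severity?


severity = total / number
= 1399432 / 401
= 3489.8554


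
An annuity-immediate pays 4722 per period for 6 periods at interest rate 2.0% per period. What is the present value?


PV = PMT * (1 - (1+i)^(-n)) / i
= 4722 * (1 - (1+0.02)^(-6)) / 0.02
= 4722 * (1 - 0.887971) / 0.02
= 4722 * 5.601431
= 26449.9567


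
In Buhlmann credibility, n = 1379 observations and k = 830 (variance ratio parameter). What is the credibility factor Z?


Z = n / (n + k)
= 1379 / (1379 + 830)
= 1379 / 2209
= 0.6243


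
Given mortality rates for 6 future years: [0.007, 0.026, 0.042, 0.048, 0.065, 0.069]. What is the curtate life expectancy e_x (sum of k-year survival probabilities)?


e_x = sum_{k=1}^{n} k_p_x
k_p_x values:
  1_p_x = 0.993
  2_p_x = 0.967182
  3_p_x = 0.92656
  4_p_x = 0.882085
  5_p_x = 0.82475
  6_p_x = 0.767842
e_x = 5.3614


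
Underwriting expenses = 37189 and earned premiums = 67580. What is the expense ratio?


Expense ratio = expenses / premiums
= 37189 / 67580
= 0.5503


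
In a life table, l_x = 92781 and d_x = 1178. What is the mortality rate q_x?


q_x = d_x / l_x
= 1178 / 92781
= 0.0127


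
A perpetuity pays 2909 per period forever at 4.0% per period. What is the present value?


PV = PMT / i
= 2909 / 0.04
= 72725.0


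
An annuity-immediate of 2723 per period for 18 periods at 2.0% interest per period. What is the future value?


FV = PMT * ((1+i)^n - 1) / i
= 2723 * ((1.02)^18 - 1) / 0.02
= 2723 * (1.428246 - 1) / 0.02
= 58305.7266


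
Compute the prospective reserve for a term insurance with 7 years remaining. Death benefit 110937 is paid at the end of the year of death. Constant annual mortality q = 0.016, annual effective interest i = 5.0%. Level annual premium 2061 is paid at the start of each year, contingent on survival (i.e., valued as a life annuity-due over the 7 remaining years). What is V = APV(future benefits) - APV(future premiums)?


v = 1/(1+i) = 0.952381
APV(future benefits) per unit = sum_{k=0}^{6} k_p_x * q * v^(k+1) = 0.088532
APV(future benefits) = 110937 * 0.088532 = 9821.4778
Life annuity-due factor ä_{x:7} = sum_{k=0}^{6} k_p_x * v^k = 5.809914
APV(future premiums) = 2061 * 5.809914 = 11974.2338
V = 9821.4778 - 11974.2338
= -2152.7559


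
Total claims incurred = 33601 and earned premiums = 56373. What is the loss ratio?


Loss ratio = claims / premiums
= 33601 / 56373
= 0.596


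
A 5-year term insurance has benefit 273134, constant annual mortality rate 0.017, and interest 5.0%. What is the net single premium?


NSP = benefit * sum_{k=0}^{n-1} k_p_x * q * v^(k+1)
With constant q=0.017, v=0.952381
Sum = 0.07126
NSP = 273134 * 0.07126
= 19463.4665


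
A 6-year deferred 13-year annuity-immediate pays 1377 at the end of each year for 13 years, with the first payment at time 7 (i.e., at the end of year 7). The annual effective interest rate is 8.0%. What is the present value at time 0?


PV at time 6 of the 13-year annuity-immediate:
a_n = 1377 * (1-(1+0.08)^(-13))/0.08 = 10883.4995
Discount back 6 years to time 0:
PV = 10883.4995 * (1+0.08)^(-6)
= 10883.4995 * 0.63017
= 6858.4508


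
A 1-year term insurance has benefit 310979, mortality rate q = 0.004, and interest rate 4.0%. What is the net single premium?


NSP = benefit * q * v
v = 1/(1+i) = 0.961538
NSP = 310979 * 0.004 * 0.961538
= 1196.0731


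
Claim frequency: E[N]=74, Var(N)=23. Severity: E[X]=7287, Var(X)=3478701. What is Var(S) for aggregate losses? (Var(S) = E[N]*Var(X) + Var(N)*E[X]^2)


Var(S) = E[N]*Var(X) + Var(N)*E[X]^2
= 74*3478701 + 23*7287^2
= 257423874 + 1221308487
= 1.4787e+09


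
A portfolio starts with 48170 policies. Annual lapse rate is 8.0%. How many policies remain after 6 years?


remaining = initial * (1 - lapse)^years
= 48170 * (1 - 0.08)^6
= 48170 * 0.606355
= 29208.1204


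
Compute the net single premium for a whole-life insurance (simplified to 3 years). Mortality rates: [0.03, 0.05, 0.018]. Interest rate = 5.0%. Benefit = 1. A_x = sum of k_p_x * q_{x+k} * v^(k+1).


v = 0.952381
Year 0: k_p_x=1.0, q=0.03, term=0.028571
Year 1: k_p_x=0.97, q=0.05, term=0.043991
Year 2: k_p_x=0.9215, q=0.018, term=0.014328
A_x = 0.0869


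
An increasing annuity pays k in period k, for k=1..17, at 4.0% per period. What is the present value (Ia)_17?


(Ia)_n = sum_{k=1}^{n} k * v^k, v = 1/(1+i)
v = 0.961538
Sum computed term by term:
(Ia)_17 = 98.1238


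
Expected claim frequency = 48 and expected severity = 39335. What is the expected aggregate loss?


E[S] = E[N] * E[X]
= 48 * 39335
= 1.8881e+06


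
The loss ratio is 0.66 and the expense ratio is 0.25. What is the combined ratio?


Combined ratio = loss ratio + expense ratio
= 0.66 + 0.25
= 0.91


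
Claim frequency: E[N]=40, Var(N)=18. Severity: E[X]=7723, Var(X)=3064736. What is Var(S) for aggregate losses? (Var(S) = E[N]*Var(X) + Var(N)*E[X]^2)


Var(S) = E[N]*Var(X) + Var(N)*E[X]^2
= 40*3064736 + 18*7723^2
= 122589440 + 1073605122
= 1.1962e+09


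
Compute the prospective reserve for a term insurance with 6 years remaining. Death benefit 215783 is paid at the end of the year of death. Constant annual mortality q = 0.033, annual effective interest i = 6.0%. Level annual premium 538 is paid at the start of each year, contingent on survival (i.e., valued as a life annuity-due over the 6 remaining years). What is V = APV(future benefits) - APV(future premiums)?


v = 1/(1+i) = 0.943396
APV(future benefits) per unit = sum_{k=0}^{5} k_p_x * q * v^(k+1) = 0.15031
APV(future benefits) = 215783 * 0.15031 = 32434.3056
Life annuity-due factor ä_{x:6} = sum_{k=0}^{5} k_p_x * v^k = 4.828134
APV(future premiums) = 538 * 4.828134 = 2597.536
V = 32434.3056 - 2597.536
= 29836.7695


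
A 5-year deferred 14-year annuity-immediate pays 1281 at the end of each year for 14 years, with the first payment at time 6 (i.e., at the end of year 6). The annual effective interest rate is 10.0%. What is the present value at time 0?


PV at time 5 of the 14-year annuity-immediate:
a_n = 1281 * (1-(1+0.1)^(-14))/0.1 = 9436.7266
Discount back 5 years to time 0:
PV = 9436.7266 * (1+0.1)^(-5)
= 9436.7266 * 0.620921
= 5859.4648


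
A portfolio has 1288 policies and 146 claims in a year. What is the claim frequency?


frequency = claims / policies
= 146 / 1288
= 0.1134


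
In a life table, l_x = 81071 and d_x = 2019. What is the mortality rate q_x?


q_x = d_x / l_x
= 2019 / 81071
= 0.0249


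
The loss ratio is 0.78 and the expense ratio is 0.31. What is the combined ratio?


Combined ratio = loss ratio + expense ratio
= 0.78 + 0.31
= 1.09


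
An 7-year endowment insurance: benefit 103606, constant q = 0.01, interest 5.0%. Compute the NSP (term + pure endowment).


Term component = 5829.5394
Pure endowment = 7_p_x * v^7 * benefit = 0.932065 * 0.710681 * 103606 = 68628.7637
NSP = 74458.3031


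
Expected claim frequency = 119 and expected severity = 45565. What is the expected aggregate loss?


E[S] = E[N] * E[X]
= 119 * 45565
= 5.4222e+06


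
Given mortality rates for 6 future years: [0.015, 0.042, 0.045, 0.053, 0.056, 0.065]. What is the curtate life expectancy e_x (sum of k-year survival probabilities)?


e_x = sum_{k=1}^{n} k_p_x
k_p_x values:
  1_p_x = 0.985
  2_p_x = 0.94363
  3_p_x = 0.901167
  4_p_x = 0.853405
  5_p_x = 0.805614
  6_p_x = 0.753249
e_x = 5.2421


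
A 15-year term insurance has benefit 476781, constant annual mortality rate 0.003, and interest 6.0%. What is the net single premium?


NSP = benefit * sum_{k=0}^{n-1} k_p_x * q * v^(k+1)
With constant q=0.003, v=0.943396
Sum = 0.028625
NSP = 476781 * 0.028625
= 13647.8024


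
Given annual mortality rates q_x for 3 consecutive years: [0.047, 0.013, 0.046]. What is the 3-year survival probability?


p_k = 1 - q_k for each year
Survival = product of (1 - q_k)
= 0.953 * 0.987 * 0.954
= 0.8973


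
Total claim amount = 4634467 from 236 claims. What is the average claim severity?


severity = total / number
= 4634467 / 236
= 19637.572


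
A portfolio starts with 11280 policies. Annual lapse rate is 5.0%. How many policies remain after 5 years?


remaining = initial * (1 - lapse)^years
= 11280 * (1 - 0.05)^5
= 11280 * 0.773781
= 8728.249


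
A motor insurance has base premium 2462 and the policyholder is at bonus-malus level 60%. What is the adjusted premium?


adjusted = base * BM_level / 100
= 2462 * 60 / 100
= 2462 * 0.6
= 1477.2


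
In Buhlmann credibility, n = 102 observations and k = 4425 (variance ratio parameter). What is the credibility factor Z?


Z = n / (n + k)
= 102 / (102 + 4425)
= 102 / 4527
= 0.0225


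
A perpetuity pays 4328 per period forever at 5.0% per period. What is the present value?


PV = PMT / i
= 4328 / 0.05
= 86560.0


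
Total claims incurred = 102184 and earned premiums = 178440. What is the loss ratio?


Loss ratio = claims / premiums
= 102184 / 178440
= 0.5727


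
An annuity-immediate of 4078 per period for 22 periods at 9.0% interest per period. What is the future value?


FV = PMT * ((1+i)^n - 1) / i
= 4078 * ((1.09)^22 - 1) / 0.09
= 4078 * (6.6586 - 1) / 0.09
= 256397.473


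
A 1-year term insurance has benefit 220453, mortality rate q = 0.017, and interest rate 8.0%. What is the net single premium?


NSP = benefit * q * v
v = 1/(1+i) = 0.925926
NSP = 220453 * 0.017 * 0.925926
= 3470.0935


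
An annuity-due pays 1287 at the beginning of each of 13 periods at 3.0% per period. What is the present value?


PV_due = PMT * (1-(1+i)^(-n))/i * (1+i)
PV_immediate = 13687.1875
PV_due = 13687.1875 * 1.03
= 14097.8031


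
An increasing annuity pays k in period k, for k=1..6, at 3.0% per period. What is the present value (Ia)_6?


(Ia)_n = sum_{k=1}^{n} k * v^k, v = 1/(1+i)
v = 0.970874
Sum computed term by term:
(Ia)_6 = 18.4934


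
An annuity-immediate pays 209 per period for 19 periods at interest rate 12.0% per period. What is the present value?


PV = PMT * (1 - (1+i)^(-n)) / i
= 209 * (1 - (1+0.12)^(-19)) / 0.12
= 209 * (1 - 0.116107) / 0.12
= 209 * 7.365777
= 1539.4474


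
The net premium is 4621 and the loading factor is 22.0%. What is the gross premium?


Gross = net * (1 + loading)
= 4621 * (1 + 0.22)
= 4621 * 1.22
= 5637.62


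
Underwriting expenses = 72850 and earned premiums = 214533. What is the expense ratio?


Expense ratio = expenses / premiums
= 72850 / 214533
= 0.3396


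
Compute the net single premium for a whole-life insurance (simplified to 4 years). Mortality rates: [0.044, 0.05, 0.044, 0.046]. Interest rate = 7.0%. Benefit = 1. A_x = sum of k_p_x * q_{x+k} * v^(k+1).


v = 0.934579
Year 0: k_p_x=1.0, q=0.044, term=0.041121
Year 1: k_p_x=0.956, q=0.05, term=0.04175
Year 2: k_p_x=0.9082, q=0.044, term=0.03262
Year 3: k_p_x=0.868239, q=0.046, term=0.030469
A_x = 0.146


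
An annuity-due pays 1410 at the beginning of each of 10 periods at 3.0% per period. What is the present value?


PV_due = PMT * (1-(1+i)^(-n))/i * (1+i)
PV_immediate = 12027.586
PV_due = 12027.586 * 1.03
= 12388.4136


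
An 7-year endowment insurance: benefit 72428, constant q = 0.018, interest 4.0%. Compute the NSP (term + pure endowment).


Term component = 7435.9163
Pure endowment = 7_p_x * v^7 * benefit = 0.880604 * 0.759918 * 72428 = 48467.8251
NSP = 55903.7415


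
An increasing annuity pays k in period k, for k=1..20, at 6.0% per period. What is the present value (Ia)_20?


(Ia)_n = sum_{k=1}^{n} k * v^k, v = 1/(1+i)
v = 0.943396
Sum computed term by term:
(Ia)_20 = 98.7004


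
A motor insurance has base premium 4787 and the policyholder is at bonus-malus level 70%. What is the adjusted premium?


adjusted = base * BM_level / 100
= 4787 * 70 / 100
= 4787 * 0.7
= 3350.9


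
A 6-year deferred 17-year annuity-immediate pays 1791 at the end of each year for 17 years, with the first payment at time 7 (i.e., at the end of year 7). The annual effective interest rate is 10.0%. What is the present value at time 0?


PV at time 6 of the 17-year annuity-immediate:
a_n = 1791 * (1-(1+0.1)^(-17))/0.1 = 14366.602
Discount back 6 years to time 0:
PV = 14366.602 * (1+0.1)^(-6)
= 14366.602 * 0.564474
= 8109.5723


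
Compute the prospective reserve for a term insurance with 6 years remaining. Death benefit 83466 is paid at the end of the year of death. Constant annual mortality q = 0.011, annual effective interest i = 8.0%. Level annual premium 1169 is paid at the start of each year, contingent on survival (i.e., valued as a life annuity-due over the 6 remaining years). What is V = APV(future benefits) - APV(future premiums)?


v = 1/(1+i) = 0.925926
APV(future benefits) per unit = sum_{k=0}^{5} k_p_x * q * v^(k+1) = 0.049596
APV(future benefits) = 83466 * 0.049596 = 4139.5824
Life annuity-due factor ä_{x:6} = sum_{k=0}^{5} k_p_x * v^k = 4.869429
APV(future premiums) = 1169 * 4.869429 = 5692.362
V = 4139.5824 - 5692.362
= -1552.7796


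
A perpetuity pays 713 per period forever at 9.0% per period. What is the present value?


PV = PMT / i
= 713 / 0.09
= 7922.2222


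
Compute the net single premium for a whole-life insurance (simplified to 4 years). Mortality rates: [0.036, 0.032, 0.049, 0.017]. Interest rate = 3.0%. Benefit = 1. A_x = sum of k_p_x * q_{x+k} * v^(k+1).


v = 0.970874
Year 0: k_p_x=1.0, q=0.036, term=0.034951
Year 1: k_p_x=0.964, q=0.032, term=0.029077
Year 2: k_p_x=0.933152, q=0.049, term=0.041844
Year 3: k_p_x=0.887428, q=0.017, term=0.013404
A_x = 0.1193


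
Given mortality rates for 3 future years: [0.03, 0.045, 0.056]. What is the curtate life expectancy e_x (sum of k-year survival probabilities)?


e_x = sum_{k=1}^{n} k_p_x
k_p_x values:
  1_p_x = 0.97
  2_p_x = 0.92635
  3_p_x = 0.874474
e_x = 2.7708
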